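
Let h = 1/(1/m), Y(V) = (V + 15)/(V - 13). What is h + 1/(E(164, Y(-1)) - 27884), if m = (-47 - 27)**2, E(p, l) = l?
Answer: 152698259/27885 ≈ 5476.0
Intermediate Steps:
Y(V) = (15 + V)/(-13 + V)
m = 5476 (m = (-74)**2 = 5476)
h = 5476 (h = 1/(1/5476) = 5476)
h + 1/(E(164, Y(-1)) - 27884) = 5476 + 1/((15 - 1)/(-13 - 1) - 27884) = 5476 + 1/(14/(-14) - 27884) = 5476 + 1/(-1/14*14 - 27884) = 5476 + 1/(-1 - 27884) = 5476 + 1/(-27885) = 5476 - 1/27885 = 152698259/27885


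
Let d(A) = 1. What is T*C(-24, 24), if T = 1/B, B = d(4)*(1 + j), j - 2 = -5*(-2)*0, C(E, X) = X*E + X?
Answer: -184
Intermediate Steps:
C(E, X) = X + E*X (C(E, X) = E*X + X = X + E*X)
j = 2 (j = 2 - 5*(-2)*0 = 2 + 10*0 = 2 + 0 = 2)
B = 3 (B = 1*(1 + 2) = 1*3 = 3)
T = 1/3 ≈ 0.33333
T*C(-24, 24) = (24*(1 - 24))/3 = (24*(-23))/3 = (1/3)*(-552) = -184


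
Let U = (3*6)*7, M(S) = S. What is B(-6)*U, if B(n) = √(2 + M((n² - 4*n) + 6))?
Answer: 252*√17 ≈ 1039.0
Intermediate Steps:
B(n) = √(8 + n² - 4*n) (B(n) = √(2 + ((n² - 4*n) + 6)) = √(2 + (6 + n² - 4*n)) = √(8 + n² - 4*n))
U = 126 (U = 18*7 = 126)
B(-6)*U = √(8 + (-6)² - 4*(-6))*126 = √(8 + 36 + 24)*126 = √68*126 = (2*√17)*126 = 252*√17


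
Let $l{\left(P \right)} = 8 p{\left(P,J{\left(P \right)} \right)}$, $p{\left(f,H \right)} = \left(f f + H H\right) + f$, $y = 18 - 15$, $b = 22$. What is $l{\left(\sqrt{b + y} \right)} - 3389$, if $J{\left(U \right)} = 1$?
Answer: $-3141$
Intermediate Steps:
$y = 3$ ($y = 18 - 15 = 3$)
$p{\left(f,H \right)} = f + H^{2} + f^{2}$ ($p{\left(f,H \right)} = \left(f^{2} + H^{2}\right) + f = \left(H^{2} + f^{2}\right) + f = f + H^{2} + f^{2}$)
$l{\left(P \right)} = 8 + 8 P + 8 P^{2}$ ($l{\left(P \right)} = 8 \left(P + 1^{2} + P^{2}\right) = 8 \left(P + 1 + P^{2}\right) = 8 \left(1 + P + P^{2}\right) = 8 + 8 P + 8 P^{2}$)
$l{\left(\sqrt{b + y} \right)} - 3389 = \left(8 + 8 \sqrt{22 + 3} + 8 \left(\sqrt{22 + 3}\right)^{2}\right) - 3389 = \left(8 + 8 \sqrt{25} + 8 \left(\sqrt{25}\right)^{2}\right) - 3389 = \left(8 + 8 \cdot 5 + 8 \cdot 5^{2}\right) - 3389 = \left(8 + 40 + 8 \cdot 25\right) - 3389 = \left(8 + 40 + 200\right) - 3389 = 248 - 3389 = -3141$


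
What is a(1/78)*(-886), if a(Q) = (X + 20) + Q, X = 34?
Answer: -1866359/39 ≈ -47855.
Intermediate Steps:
a(Q) = 54 + Q (a(Q) = (34 + 20) + Q = 54 + Q)
a(1/78)*(-886) = (54 + 1/78)*(-886) = (4213/78)*(-886) = -1866359/39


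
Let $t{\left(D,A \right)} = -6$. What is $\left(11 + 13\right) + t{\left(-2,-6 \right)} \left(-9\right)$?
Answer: $78$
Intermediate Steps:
$\left(11 + 13\right) + t{\left(-2,-6 \right)} \left(-9\right) = \left(11 + 13\right) - -54 = 24 + 54 = 78$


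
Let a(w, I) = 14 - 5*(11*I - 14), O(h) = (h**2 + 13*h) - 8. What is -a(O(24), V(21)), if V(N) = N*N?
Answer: 24171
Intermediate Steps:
V(N) = N**2
O(h) = -8 + h**2 + 13*h
a(w, I) = 84 - 55*I (a(w, I) = 14 - 5*(-14 + 11*I) = 14 + (70 - 55*I) = 84 - 55*I)
-a(O(24), V(21)) = -(84 - 55*21**2) = -(84 - 55*441) = -(84 - 24255) = -1*(-24171) = 24171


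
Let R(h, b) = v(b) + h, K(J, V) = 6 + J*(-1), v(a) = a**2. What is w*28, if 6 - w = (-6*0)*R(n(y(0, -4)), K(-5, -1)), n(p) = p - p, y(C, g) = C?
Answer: 168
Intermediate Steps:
n(p) = 0
K(J, V) = 6 - J
R(h, b) = h + b**2 (R(h, b) = b**2 + h = h + b**2)
w = 6 (w = 6 - (-6*0)*(0 + (6 - 1*(-5))**2) = 6 - 0*(0 + (6 + 5)**2) = 6 - 0*(0 + 11**2) = 6 - 0*(0 + 121) = 6 - 0*121 = 6 - 1*0 = 6 + 0 = 6)
w*28 = 6*28 = 168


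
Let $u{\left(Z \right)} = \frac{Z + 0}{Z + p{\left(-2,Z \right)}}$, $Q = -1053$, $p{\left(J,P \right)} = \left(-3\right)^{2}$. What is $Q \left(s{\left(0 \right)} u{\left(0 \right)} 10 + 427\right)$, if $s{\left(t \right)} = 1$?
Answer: $-449631$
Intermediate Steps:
$p{\left(J,P \right)} = 9$
$u{\left(Z \right)} = \frac{Z}{9 + Z}$ ($u{\left(Z \right)} = \frac{Z + 0}{Z + 9} = \frac{Z}{9 + Z}$)
$Q \left(s{\left(0 \right)} u{\left(0 \right)} 10 + 427\right) = - 1053 \left(1 \frac{0}{9 + 0} \cdot 10 + 427\right) = - 1053 \left(1 \cdot \frac{0}{9} \cdot 10 + 427\right) = - 1053 \left(1 \cdot 0 \cdot \frac{1}{9} \cdot 10 + 427\right) = - 1053 \left(1 \cdot 0 \cdot 10 + 427\right) = - 1053 \left(0 \cdot 10 + 427\right) = - 1053 \left(0 + 427\right) = \left(-1053\right) 427 = -449631$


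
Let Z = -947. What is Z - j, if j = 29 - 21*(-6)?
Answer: -1102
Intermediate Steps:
j = 155 (j = 29 + 126 = 155)
Z - j = -947 - 1*155 = -947 - 155 = -1102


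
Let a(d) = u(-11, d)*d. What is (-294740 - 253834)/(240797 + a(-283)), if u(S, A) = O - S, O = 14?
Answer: -274287/116861 ≈ -2.3471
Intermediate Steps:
u(S, A) = 14 - S
a(d) = 25*d (a(d) = (14 - 1*(-11))*d = (14 + 11)*d = 25*d)
(-294740 - 253834)/(240797 + a(-283)) = (-294740 - 253834)/(240797 + 25*(-283)) = -548574/(240797 - 7075) = -548574/233722 = -548574*1/233722 = -274287/116861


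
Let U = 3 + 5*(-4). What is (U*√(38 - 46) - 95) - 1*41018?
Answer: -41113 - 34*I*√2 ≈ -41113.0 - 48.083*I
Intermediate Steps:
U = -17 (U = 3 - 20 = -17)
(U*√(38 - 46) - 95) - 1*41018 = (-17*√(38 - 46) - 95) - 1*41018 = (-34*I*√2 - 95) - 41018 = (-95 - 34*I*√2) - 41018 = -41113 - 34*I*√2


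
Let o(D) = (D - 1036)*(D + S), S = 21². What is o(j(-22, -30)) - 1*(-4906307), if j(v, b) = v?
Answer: 4463005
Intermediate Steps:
S = 441
o(D) = (-1036 + D)*(441 + D) (o(D) = (D - 1036)*(D + 441) = (-1036 + D)*(441 + D))
o(j(-22, -30)) - 1*(-4906307) = (-456876 + (-22)² - 595*(-22)) - 1*(-4906307) = (-456876 + 484 + 13090) + 4906307 = -443302 + 4906307 = 4463005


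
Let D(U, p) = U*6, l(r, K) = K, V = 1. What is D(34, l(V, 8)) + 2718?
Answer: 2922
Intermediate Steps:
D(U, p) = 6*U
D(34, l(V, 8)) + 2718 = 6*34 + 2718 = 204 + 2718 = 2922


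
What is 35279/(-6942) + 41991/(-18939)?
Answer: -319883501/43824846 ≈ -7.2991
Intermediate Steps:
35279/(-6942) + 41991/(-18939) = 35279*(-1/6942) + 41991*(-1/18939) = -35279/6942 - 13997/6313 = -319883501/43824846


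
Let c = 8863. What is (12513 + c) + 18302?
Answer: 39678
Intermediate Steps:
(12513 + c) + 18302 = (12513 + 8863) + 18302 = 21376 + 18302 = 39678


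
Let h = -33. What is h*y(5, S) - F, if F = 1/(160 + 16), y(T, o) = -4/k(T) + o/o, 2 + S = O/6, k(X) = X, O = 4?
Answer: -5813/880 ≈ -6.6057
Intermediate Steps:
S = -4/3 (S = -2 + 4/6 = -2 + 4*(⅙) = -2 + ⅔ = -4/3 ≈ -1.3333)
y(T, o) = 1 - 4/T (y(T, o) = -4/T + o/o = -4/T + 1 = 1 - 4/T)
F = 1/176 ≈ 0.0056818
h*y(5, S) - F = -33*(-4 + 5)/5 - 1*1/176 = -33/5 - 1/176 = -5813/880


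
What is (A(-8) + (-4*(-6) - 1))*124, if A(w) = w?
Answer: 1860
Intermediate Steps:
(A(-8) + (-4*(-6) - 1))*124 = (-8 + (-4*(-6) - 1))*124 = (-8 + (24 - 1))*124 = (-8 + 23)*124 = 15*124 = 1860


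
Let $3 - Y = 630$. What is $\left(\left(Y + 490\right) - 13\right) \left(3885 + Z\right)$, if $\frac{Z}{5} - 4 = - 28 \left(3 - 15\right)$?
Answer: $-837750$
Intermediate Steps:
$Y = -627$ ($Y = 3 - 630 = -627$)
$Z = 1700$ ($Z = 20 + 5 \left(- 28 \left(3 - 15\right)\right) = 20 + 5 \left(\left(-28\right) \left(-12\right)\right) = 20 + 5 \cdot 336 = 20 + 1680 = 1700$)
$\left(\left(Y + 490\right) - 13\right) \left(3885 + Z\right) = \left(\left(-627 + 490\right) - 13\right) \left(3885 + 1700\right) = \left(-137 - 13\right) 5585 = \left(-150\right) 5585 = -837750$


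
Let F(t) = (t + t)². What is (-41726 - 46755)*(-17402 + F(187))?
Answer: -10836621994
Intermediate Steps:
F(t) = 4*t² (F(t) = (2*t)² = 4*t²)
(-41726 - 46755)*(-17402 + F(187)) = (-41726 - 46755)*(-17402 + 4*187²) = -88481*(-17402 + 4*34969) = -88481*(-17402 + 139876) = -88481*122474 = -10836621994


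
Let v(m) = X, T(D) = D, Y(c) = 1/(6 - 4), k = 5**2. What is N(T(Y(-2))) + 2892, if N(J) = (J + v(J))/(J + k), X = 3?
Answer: 147499/51 ≈ 2892.1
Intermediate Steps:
k = 25
Y(c) = 1/2
v(m) = 3
N(J) = (3 + J)/(25 + J) (N(J) = (J + 3)/(J + 25) = (3 + J)/(25 + J))
N(T(Y(-2))) + 2892 = (3 + 1/2)/(25 + 1/2) + 2892 = (7/2)/(51/2) + 2892 = (2/51)*(7/2) + 2892 = 7/51 + 2892 = 147499/51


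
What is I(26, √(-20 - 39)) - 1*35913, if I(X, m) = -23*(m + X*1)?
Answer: -36511 - 23*I*√59 ≈ -36511.0 - 176.67*I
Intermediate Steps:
I(X, m) = -23*X - 23*m (I(X, m) = -23*(m + X) = -23*(X + m) = -23*X - 23*m)
I(26, √(-20 - 39)) - 1*35913 = (-23*26 - 23*√(-20 - 39)) - 1*35913 = (-598 - 23*I*√59) - 35913 = -36511 - 23*I*√59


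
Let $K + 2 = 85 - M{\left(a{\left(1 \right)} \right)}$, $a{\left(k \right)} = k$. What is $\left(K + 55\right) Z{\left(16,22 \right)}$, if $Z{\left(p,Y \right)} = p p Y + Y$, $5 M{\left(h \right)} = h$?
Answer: $\frac{3895606}{5} \approx 7.7912 \cdot 10^{5}$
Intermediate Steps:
$M{\left(h \right)} = \frac{h}{5}$
$Z{\left(p,Y \right)} = Y + Y p^{2}$ ($Z{\left(p,Y \right)} = p^{2} Y + Y = Y p^{2} + Y = Y + Y p^{2}$)
$K = \frac{414}{5}$ ($K = -2 + \left(85 - \frac{1}{5} \cdot 1\right) = -2 + \left(85 - \frac{1}{5}\right) = -2 + \frac{424}{5} = \frac{414}{5} \approx 82.8$)
$\left(K + 55\right) Z{\left(16,22 \right)} = \left(\frac{414}{5} + 55\right) 22 \left(1 + 16^{2}\right) = \frac{689 \cdot 22 \left(1 + 256\right)}{5} = \frac{689 \cdot 22 \cdot 257}{5} = \frac{689}{5} \cdot 5654 = \frac{3895606}{5}$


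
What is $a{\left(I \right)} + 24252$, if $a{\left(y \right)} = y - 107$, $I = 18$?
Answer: $24163$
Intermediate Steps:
$a{\left(y \right)} = -107 + y$
$a{\left(I \right)} + 24252 = \left(-107 + 18\right) + 24252 = -89 + 24252 = 24163$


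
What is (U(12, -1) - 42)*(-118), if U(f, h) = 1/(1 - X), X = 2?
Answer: 5074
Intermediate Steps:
U(f, h) = -1 (U(f, h) = 1/(1 - 1*2) = 1/(1 - 2) = 1/(-1) = -1)
(U(12, -1) - 42)*(-118) = (-1 - 42)*(-118) = -43*(-118) = 5074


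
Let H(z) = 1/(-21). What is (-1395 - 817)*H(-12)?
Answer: 316/3 ≈ 105.33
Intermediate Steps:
H(z) = -1/21
(-1395 - 817)*H(-12) = (-1395 - 817)*(-1/21) = -2212*(-1/21) = 316/3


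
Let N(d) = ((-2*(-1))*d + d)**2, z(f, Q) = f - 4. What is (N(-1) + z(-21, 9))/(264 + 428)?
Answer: -4/173 ≈ -0.023121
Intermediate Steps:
z(f, Q) = -4 + f
N(d) = 9*d**2 (N(d) = (2*d + d)**2 = (3*d)**2 = 9*d**2)
(N(-1) + z(-21, 9))/(264 + 428) = (9*(-1)**2 + (-4 - 21))/(264 + 428) = (9*1 - 25)/692 = (9 - 25)*(1/692) = -16*1/692 = -4/173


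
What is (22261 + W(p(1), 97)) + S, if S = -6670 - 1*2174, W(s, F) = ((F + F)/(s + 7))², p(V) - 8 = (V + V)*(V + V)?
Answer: 4881173/361 ≈ 13521.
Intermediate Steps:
p(V) = 8 + 4*V² (p(V) = 8 + (V + V)*(V + V) = 8 + (2*V)*(2*V) = 8 + 4*V²)
W(s, F) = 4*F²/(7 + s)² (W(s, F) = ((2*F)/(7 + s))² = (2*F/(7 + s))² = 4*F²/(7 + s)²)
S = -8844 (S = -6670 - 2174 = -8844)
(22261 + W(p(1), 97)) + S = (22261 + 4*97²/(7 + (8 + 4*1²))²) - 8844 = (22261 + 4*9409/(7 + (8 + 4*1))²) - 8844 = (22261 + 4*9409/(7 + (8 + 4))²) - 8844 = (22261 + 4*9409/(7 + 12)²) - 8844 = (22261 + 4*9409/19²) - 8844 = (22261 + 4*9409*(1/361)) - 8844 = (22261 + 37636/361) - 8844 = 8073857/361 - 8844 = 4881173/361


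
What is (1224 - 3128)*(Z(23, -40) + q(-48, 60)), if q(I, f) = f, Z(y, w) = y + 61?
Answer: -274176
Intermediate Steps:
Z(y, w) = 61 + y
(1224 - 3128)*(Z(23, -40) + q(-48, 60)) = (1224 - 3128)*((61 + 23) + 60) = -1904*(84 + 60) = -1904*144 = -274176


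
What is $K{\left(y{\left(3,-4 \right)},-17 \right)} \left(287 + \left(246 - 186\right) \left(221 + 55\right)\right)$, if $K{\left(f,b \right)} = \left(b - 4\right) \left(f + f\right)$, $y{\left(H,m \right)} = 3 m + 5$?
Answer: $4953018$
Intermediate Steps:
$y{\left(H,m \right)} = 5 + 3 m$
$K{\left(f,b \right)} = 2 f \left(-4 + b\right)$ ($K{\left(f,b \right)} = \left(b - 4\right) 2 f = \left(-4 + b\right) 2 f = 2 f \left(-4 + b\right)$)
$K{\left(y{\left(3,-4 \right)},-17 \right)} \left(287 + \left(246 - 186\right) \left(221 + 55\right)\right) = 2 \left(5 + 3 \left(-4\right)\right) \left(-4 - 17\right) \left(287 + \left(246 - 186\right) \left(221 + 55\right)\right) = 2 \left(5 - 12\right) \left(-21\right) \left(287 + 60 \cdot 276\right) = 2 \left(-7\right) \left(-21\right) \left(287 + 16560\right) = 294 \cdot 16847 = 4953018$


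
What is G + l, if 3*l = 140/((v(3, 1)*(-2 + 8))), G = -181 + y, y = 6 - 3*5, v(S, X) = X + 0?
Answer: -1640/9 ≈ -182.22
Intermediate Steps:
v(S, X) = X
y = -9 (y = 6 - 15 = -9)
G = -190 (G = -181 - 9 = -190)
l = 70/9 (l = (140/((1*(-2 + 8))))/3 = (140/((1*6)))/3 = (140/6)/3 = (140*(⅙))/3 = (⅓)*(70/3) = 70/9 ≈ 7.7778)
G + l = -190 + 70/9 = -1640/9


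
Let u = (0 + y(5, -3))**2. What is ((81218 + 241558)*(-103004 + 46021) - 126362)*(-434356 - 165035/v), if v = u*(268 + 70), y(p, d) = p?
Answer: 103862371298904823/13 ≈ 7.9894e+15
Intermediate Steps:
u = 25 (u = (0 + 5)**2 = 5**2 = 25)
v = 8450 (v = 25*(268 + 70) = 25*338 = 8450)
((81218 + 241558)*(-103004 + 46021) - 126362)*(-434356 - 165035/v) = ((81218 + 241558)*(-103004 + 46021) - 126362)*(-434356 - 165035/8450) = (322776*(-56983) - 126362)*(-434356 - 165035*1/8450) = (-18392744808 - 126362)*(-434356 - 2539/130) = -18392871170*(-56468819/130) = 103862371298904823/13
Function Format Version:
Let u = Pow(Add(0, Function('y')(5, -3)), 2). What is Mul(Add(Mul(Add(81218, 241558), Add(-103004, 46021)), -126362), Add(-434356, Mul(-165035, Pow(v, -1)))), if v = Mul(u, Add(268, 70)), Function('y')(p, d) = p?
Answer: Rational(103862371298904823, 13) ≈ 7.9894e+15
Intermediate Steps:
u = 25 (u = Pow(Add(0, 5), 2) = Pow(5, 2) = 25)
v = 8450 (v = Mul(25, Add(268, 70)) = Mul(25, 338) = 8450)
Mul(Add(Mul(Add(81218, 241558), Add(-103004, 46021)), -126362), Add(-434356, Mul(-165035, Pow(v, -1)))) = Mul(Add(Mul(Add(81218, 241558), Add(-103004, 46021)), -126362), Add(-434356, Mul(-165035, Pow(8450, -1)))) = Mul(Add(Mul(322776, -56983), -126362), Add(-434356, Mul(-165035, Rational(1, 8450)))) = Mul(Add(-18392744808, -126362), Add(-434356, Rational(-2539, 130))) = Mul(-18392871170, Rational(-56468819, 130)) = Rational(103862371298904823, 13)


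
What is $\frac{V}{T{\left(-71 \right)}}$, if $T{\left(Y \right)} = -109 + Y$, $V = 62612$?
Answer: $- \frac{15653}{45} \approx -347.84$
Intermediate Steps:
$\frac{V}{T{\left(-71 \right)}} = \frac{62612}{-109 - 71} = \frac{62612}{-180} = 62612 \left(- \frac{1}{180}\right) = - \frac{15653}{45}$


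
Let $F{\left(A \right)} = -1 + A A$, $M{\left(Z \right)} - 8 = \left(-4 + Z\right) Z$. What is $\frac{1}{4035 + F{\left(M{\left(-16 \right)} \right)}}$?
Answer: $\frac{1}{111618} \approx 8.9591 \cdot 10^{-6}$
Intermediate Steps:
$M{\left(Z \right)} = 8 + Z \left(-4 + Z\right)$ ($M{\left(Z \right)} = 8 + \left(-4 + Z\right) Z = 8 + Z \left(-4 + Z\right)$)
$F{\left(A \right)} = -1 + A^{2}$
$\frac{1}{4035 + F{\left(M{\left(-16 \right)} \right)}} = \frac{1}{4035 - \left(1 - \left(8 + \left(-16\right)^{2} - -64\right)^{2}\right)} = \frac{1}{4035 - \left(1 - \left(8 + 256 + 64\right)^{2}\right)} = \frac{1}{4035 - \left(1 - 328^{2}\right)} = \frac{1}{4035 + \left(-1 + 107584\right)} = \frac{1}{4035 + 107583} = \frac{1}{111618}$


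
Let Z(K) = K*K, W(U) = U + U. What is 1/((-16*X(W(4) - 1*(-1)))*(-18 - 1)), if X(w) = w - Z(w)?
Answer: -1/21888 ≈ -4.5687e-5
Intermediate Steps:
W(U) = 2*U
Z(K) = K²
X(w) = w - w²
1/((-16*X(W(4) - 1*(-1)))*(-18 - 1)) = 1/((-16*(2*4 - 1*(-1))*(1 - (2*4 - 1*(-1))))*(-18 - 1)) = 1/(-16*(8 + 1)*(1 - (8 + 1))*(-19)) = 1/(-144*(1 - 1*9)*(-19)) = 1/(-144*(1 - 9)*(-19)) = 1/(-144*(-8)*(-19)) = 1/(-16*(-72)*(-19)) = 1/(1152*(-19)) = 1/(-21888) = -1/21888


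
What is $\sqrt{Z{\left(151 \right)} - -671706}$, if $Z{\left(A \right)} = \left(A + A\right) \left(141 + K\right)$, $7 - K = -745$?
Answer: $4 \sqrt{58837} \approx 970.25$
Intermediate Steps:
$K = 752$ ($K = 7 - -745 = 7 + 745 = 752$)
$Z{\left(A \right)} = 1786 A$ ($Z{\left(A \right)} = \left(A + A\right) \left(141 + 752\right) = 2 A 893 = 1786 A$)
$\sqrt{Z{\left(151 \right)} - -671706} = \sqrt{1786 \cdot 151 - -671706} = \sqrt{269686 + \left(-311204 + 982910\right)} = \sqrt{269686 + 671706} = \sqrt{941392} = 4 \sqrt{58837}$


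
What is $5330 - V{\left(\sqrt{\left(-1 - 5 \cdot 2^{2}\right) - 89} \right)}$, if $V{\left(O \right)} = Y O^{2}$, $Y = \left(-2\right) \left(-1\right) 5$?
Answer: $6430$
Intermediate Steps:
$Y = 10$ ($Y = 2 \cdot 5 = 10$)
$V{\left(O \right)} = 10 O^{2}$
$5330 - V{\left(\sqrt{\left(-1 - 5 \cdot 2^{2}\right) - 89} \right)} = 5330 - 10 \left(\sqrt{\left(-1 - 5 \cdot 2^{2}\right) - 89}\right)^{2} = 5330 - 10 \left(\sqrt{\left(-1 - 20\right) - 89}\right)^{2} = 5330 - 10 \left(\sqrt{-21 - 89}\right)^{2} = 5330 - 10 \left(\sqrt{-110}\right)^{2} = 5330 - 10 \left(i \sqrt{110}\right)^{2} = 5330 - 10 \left(-110\right) = 5330 - -1100 = 5330 + 1100 = 6430$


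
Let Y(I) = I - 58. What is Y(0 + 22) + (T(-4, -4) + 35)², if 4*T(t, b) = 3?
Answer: 19873/16 ≈ 1242.1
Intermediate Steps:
Y(I) = -58 + I
T(t, b) = ¾ (T(t, b) = (¼)*3 = ¾)
Y(0 + 22) + (T(-4, -4) + 35)² = (-58 + (0 + 22)) + (¾ + 35)² = (-58 + 22) + (143/4)² = -36 + 20449/16 = 19873/16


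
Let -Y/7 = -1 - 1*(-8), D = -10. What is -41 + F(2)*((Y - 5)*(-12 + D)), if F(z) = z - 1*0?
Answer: 2335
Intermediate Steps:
F(z) = z (F(z) = z + 0 = z)
Y = -49 (Y = -7*(-1 - 1*(-8)) = -7*(-1 + 8) = -7*7 = -49)
-41 + F(2)*((Y - 5)*(-12 + D)) = -41 + 2*((-49 - 5)*(-12 - 10)) = -41 + 2*(-54*(-22)) = -41 + 2*1188 = -41 + 2376 = 2335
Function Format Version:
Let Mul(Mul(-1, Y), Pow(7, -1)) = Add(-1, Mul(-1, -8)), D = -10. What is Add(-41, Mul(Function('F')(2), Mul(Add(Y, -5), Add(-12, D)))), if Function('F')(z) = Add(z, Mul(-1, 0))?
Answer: 2335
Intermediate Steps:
Function('F')(z) = z (Function('F')(z) = Add(z, 0) = z)
Y = -49 (Y = Mul(-7, Add(-1, Mul(-1, -8))) = Mul(-7, Add(-1, 8)) = Mul(-7, 7) = -49)
Add(-41, Mul(Function('F')(2), Mul(Add(Y, -5), Add(-12, D)))) = Add(-41, Mul(2, Mul(Add(-49, -5), Add(-12, -10)))) = Add(-41, Mul(2, Mul(-54, -22))) = Add(-41, Mul(2, 1188)) = Add(-41, 2376) = 2335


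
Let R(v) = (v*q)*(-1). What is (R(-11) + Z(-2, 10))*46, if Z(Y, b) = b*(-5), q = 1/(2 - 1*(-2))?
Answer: -4347/2 ≈ -2173.5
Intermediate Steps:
q = 1/4 (q = 1/(2 + 2) = 1/4 ≈ 0.25000)
R(v) = -v/4 (R(v) = (v*(1/4))*(-1) = (v/4)*(-1) = -v/4)
Z(Y, b) = -5*b
(R(-11) + Z(-2, 10))*46 = (-1/4*(-11) - 5*10)*46 = (11/4 - 50)*46 = -189/4*46 = -4347/2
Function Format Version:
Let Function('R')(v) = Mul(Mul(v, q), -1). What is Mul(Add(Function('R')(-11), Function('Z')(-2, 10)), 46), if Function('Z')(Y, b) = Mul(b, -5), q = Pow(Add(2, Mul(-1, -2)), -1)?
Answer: Rational(-4347, 2) ≈ -2173.5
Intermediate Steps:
q = Rational(1, 4) (q = Pow(Add(2, 2), -1) = Pow(4, -1) = Rational(1, 4) ≈ 0.25000)
Function('R')(v) = Mul(Rational(-1, 4), v) (Function('R')(v) = Mul(Mul(v, Rational(1, 4)), -1) = Mul(Mul(Rational(1, 4), v), -1) = Mul(Rational(-1, 4), v))
Function('Z')(Y, b) = Mul(-5, b)
Mul(Add(Function('R')(-11), Function('Z')(-2, 10)), 46) = Mul(Add(Mul(Rational(-1, 4), -11), Mul(-5, 10)), 46) = Mul(Add(Rational(11, 4), -50), 46) = Mul(Rational(-189, 4), 46) = Rational(-4347, 2)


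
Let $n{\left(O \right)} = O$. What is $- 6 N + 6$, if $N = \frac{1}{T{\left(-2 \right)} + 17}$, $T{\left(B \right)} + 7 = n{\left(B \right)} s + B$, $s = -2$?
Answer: $\frac{11}{2} \approx 5.5$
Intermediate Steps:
$T{\left(B \right)} = -7 - B$ ($T{\left(B \right)} = -7 + \left(B \left(-2\right) + B\right) = -7 + \left(- 2 B + B\right) = -7 - B$)
$N = \frac{1}{12}$ ($N = \frac{1}{\left(-7 - -2\right) + 17} = \frac{1}{\left(-7 + 2\right) + 17} = \frac{1}{-5 + 17} = \frac{1}{12} \approx 0.083333$)
$- 6 N + 6 = \left(-6\right) \frac{1}{12} + 6 = - \frac{1}{2} + 6 = \frac{11}{2}$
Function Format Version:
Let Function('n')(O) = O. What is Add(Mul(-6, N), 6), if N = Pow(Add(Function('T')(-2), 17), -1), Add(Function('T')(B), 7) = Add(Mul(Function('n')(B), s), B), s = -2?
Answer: Rational(11, 2) ≈ 5.5000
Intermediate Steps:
Function('T')(B) = Add(-7, Mul(-1, B)) (Function('T')(B) = Add(-7, Add(Mul(B, -2), B)) = Add(-7, Add(Mul(-2, B), B)) = Add(-7, Mul(-1, B)))
N = Rational(1, 12) (N = Pow(Add(Add(-7, Mul(-1, -2)), 17), -1) = Pow(Add(Add(-7, 2), 17), -1) = Pow(Add(-5, 17), -1) = Pow(12, -1) = Rational(1, 12) ≈ 0.083333)
Add(Mul(-6, N), 6) = Add(Mul(-6, Rational(1, 12)), 6) = Add(Rational(-1, 2), 6) = Rational(11, 2)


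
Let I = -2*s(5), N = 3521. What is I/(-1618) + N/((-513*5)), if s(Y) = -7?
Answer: -2866444/2075085 ≈ -1.3814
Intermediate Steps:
I = 14 (I = -2*(-7) = 14)
I/(-1618) + N/((-513*5)) = 14/(-1618) + 3521/((-513*5)) = 14*(-1/1618) + 3521/(-2565) = -7/809 + 3521*(-1/2565) = -7/809 - 3521/2565 = -2866444/2075085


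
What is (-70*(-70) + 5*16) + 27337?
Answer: 32317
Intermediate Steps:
(-70*(-70) + 5*16) + 27337 = (4900 + 80) + 27337 = 4980 + 27337 = 32317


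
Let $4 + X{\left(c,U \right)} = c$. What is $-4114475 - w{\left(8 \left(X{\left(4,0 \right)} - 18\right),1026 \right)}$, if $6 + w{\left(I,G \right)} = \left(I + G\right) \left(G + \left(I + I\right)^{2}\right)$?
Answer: $-78176009$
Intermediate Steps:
$X{\left(c,U \right)} = -4 + c$
$w{\left(I,G \right)} = -6 + \left(G + I\right) \left(G + 4 I^{2}\right)$ ($w{\left(I,G \right)} = -6 + \left(I + G\right) \left(G + \left(I + I\right)^{2}\right) = -6 + \left(G + I\right) \left(G + \left(2 I\right)^{2}\right) = -6 + \left(G + I\right) \left(G + 4 I^{2}\right)$)
$-4114475 - w{\left(8 \left(X{\left(4,0 \right)} - 18\right),1026 \right)} = -4114475 - \left(-6 + 1026^{2} + 4 \left(8 \left(\left(-4 + 4\right) - 18\right)\right)^{3} + 1026 \cdot 8 \left(\left(-4 + 4\right) - 18\right) + 4 \cdot 1026 \left(8 \left(\left(-4 + 4\right) - 18\right)\right)^{2}\right) = -4114475 - \left(-6 + 1052676 + 4 \left(8 \left(0 - 18\right)\right)^{3} + 1026 \cdot 8 \left(0 - 18\right) + 4 \cdot 1026 \left(8 \left(0 - 18\right)\right)^{2}\right) = -4114475 - \left(-6 + 1052676 + 4 \left(8 \left(-18\right)\right)^{3} + 1026 \cdot 8 \left(-18\right) + 4 \cdot 1026 \left(8 \left(-18\right)\right)^{2}\right) = -4114475 - \left(-6 + 1052676 + 4 \left(-144\right)^{3} + 1026 \left(-144\right) + 4 \cdot 1026 \left(-144\right)^{2}\right) = -4114475 - \left(-6 + 1052676 + 4 \left(-2985984\right) - 147744 + 4 \cdot 1026 \cdot 20736\right) = -4114475 - \left(-6 + 1052676 - 11943936 - 147744 + 85100544\right) = -4114475 - 74061534 = -78176009$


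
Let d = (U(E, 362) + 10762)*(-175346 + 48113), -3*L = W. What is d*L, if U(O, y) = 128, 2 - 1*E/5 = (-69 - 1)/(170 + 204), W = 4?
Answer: 1847423160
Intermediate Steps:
E = 2045/187 (E = 10 - 5*(-69 - 1)/(170 + 204) = 10 - (-350)/374 = 10 - 5*(-35/187) = 10 + 175/187 = 2045/187 ≈ 10.936)
L = -4/3 (L = -⅓*4 = -4/3 ≈ -1.3333)
d = -1385567370 (d = (128 + 10762)*(-175346 + 48113) = 10890*(-127233) = -1385567370)
d*L = -1385567370*(-4/3) = 1847423160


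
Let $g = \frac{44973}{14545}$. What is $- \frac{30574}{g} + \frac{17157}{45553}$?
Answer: $- \frac{20256594201229}{2048655069} \approx -9887.8$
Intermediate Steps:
$g = \frac{44973}{14545}$ ($g = 44973 \cdot \frac{1}{14545} = \frac{44973}{14545} \approx 3.092$)
$- \frac{30574}{g} + \frac{17157}{45553} = - \frac{30574}{\frac{44973}{14545}} + \frac{17157}{45553} = \left(-30574\right) \frac{14545}{44973} + 17157 \cdot \frac{1}{45553} = - \frac{444698830}{44973} + \frac{17157}{45553} = - \frac{20256594201229}{2048655069}$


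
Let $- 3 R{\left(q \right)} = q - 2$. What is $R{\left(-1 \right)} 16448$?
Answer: $16448$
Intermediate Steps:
$R{\left(q \right)} = \frac{2}{3} - \frac{q}{3}$ ($R{\left(q \right)} = - \frac{q - 2}{3} = - \frac{-2 + q}{3} = \frac{2}{3} - \frac{q}{3}$)
$R{\left(-1 \right)} 16448 = \left(\frac{2}{3} - - \frac{1}{3}\right) 16448 = \left(\frac{2}{3} + \frac{1}{3}\right) 16448 = 1 \cdot 16448 = 16448$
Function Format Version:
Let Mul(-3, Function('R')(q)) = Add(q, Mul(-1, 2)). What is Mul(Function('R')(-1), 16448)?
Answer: 16448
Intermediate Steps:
Function('R')(q) = Add(Rational(2, 3), Mul(Rational(-1, 3), q)) (Function('R')(q) = Mul(Rational(-1, 3), Add(q, Mul(-1, 2))) = Mul(Rational(-1, 3), Add(q, -2)) = Mul(Rational(-1, 3), Add(-2, q)) = Add(Rational(2, 3), Mul(Rational(-1, 3), q)))
Mul(Function('R')(-1), 16448) = Mul(Add(Rational(2, 3), Mul(Rational(-1, 3), -1)), 16448) = Mul(Add(Rational(2, 3), Rational(1, 3)), 16448) = Mul(1, 16448) = 16448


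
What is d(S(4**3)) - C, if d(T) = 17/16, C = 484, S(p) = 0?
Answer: -7727/16 ≈ -482.94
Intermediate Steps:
d(T) = 17/16 (d(T) = 17*(1/16) = 17/16)
d(S(4**3)) - C = 17/16 - 1*484 = 17/16 - 484 = -7727/16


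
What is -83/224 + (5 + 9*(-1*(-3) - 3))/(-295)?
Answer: -5121/13216 ≈ -0.38749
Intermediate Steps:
-83/224 + (5 + 9*(-1*(-3) - 3))/(-295) = -83*1/224 + (5 + 9*(3 - 3))*(-1/295) = -83/224 + (5 + 9*0)*(-1/295) = -83/224 + (5 + 0)*(-1/295) = -83/224 + 5*(-1/295) = -83/224 - 1/59 = -5121/13216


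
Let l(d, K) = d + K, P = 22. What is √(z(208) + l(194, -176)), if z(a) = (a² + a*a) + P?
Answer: 2*√21642 ≈ 294.22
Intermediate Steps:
l(d, K) = K + d
z(a) = 22 + 2*a² (z(a) = (a² + a*a) + 22 = (a² + a²) + 22 = 2*a² + 22 = 22 + 2*a²)
√(z(208) + l(194, -176)) = √((22 + 2*208²) + (-176 + 194)) = √((22 + 2*43264) + 18) = √((22 + 86528) + 18) = √(86550 + 18) = √86568 = 2*√21642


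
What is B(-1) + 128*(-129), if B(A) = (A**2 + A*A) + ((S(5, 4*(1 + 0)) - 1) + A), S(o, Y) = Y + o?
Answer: -16503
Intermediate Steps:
B(A) = 8 + A + 2*A**2 (B(A) = (A**2 + A*A) + (((4*(1 + 0) + 5) - 1) + A) = (A**2 + A**2) + (((4*1 + 5) - 1) + A) = 2*A**2 + (((4 + 5) - 1) + A) = 2*A**2 + ((9 - 1) + A) = 2*A**2 + (8 + A) = 8 + A + 2*A**2)
B(-1) + 128*(-129) = (8 - 1 + 2*(-1)**2) + 128*(-129) = (8 - 1 + 2*1) - 16512 = (8 - 1 + 2) - 16512 = 9 - 16512 = -16503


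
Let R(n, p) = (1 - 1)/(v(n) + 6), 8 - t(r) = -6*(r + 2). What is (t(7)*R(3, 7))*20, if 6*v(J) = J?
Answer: 0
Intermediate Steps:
t(r) = 20 + 6*r (t(r) = 8 - (-6)*(r + 2) = 8 - (-6)*(2 + r) = 8 - (-12 - 6*r) = 8 + (12 + 6*r) = 20 + 6*r)
v(J) = J/6
R(n, p) = 0 (R(n, p) = (1 - 1)/(n/6 + 6) = 0/(6 + n/6) = 0)
(t(7)*R(3, 7))*20 = ((20 + 6*7)*0)*20 = ((20 + 42)*0)*20 = (62*0)*20 = 0*20 = 0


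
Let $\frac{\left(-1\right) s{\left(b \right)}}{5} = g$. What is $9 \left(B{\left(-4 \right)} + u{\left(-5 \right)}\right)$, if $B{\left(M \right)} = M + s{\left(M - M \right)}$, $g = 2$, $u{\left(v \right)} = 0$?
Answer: $-126$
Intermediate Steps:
$s{\left(b \right)} = -10$ ($s{\left(b \right)} = \left(-5\right) 2 = -10$)
$B{\left(M \right)} = -10 + M$ ($B{\left(M \right)} = M - 10 = -10 + M$)
$9 \left(B{\left(-4 \right)} + u{\left(-5 \right)}\right) = 9 \left(\left(-10 - 4\right) + 0\right) = 9 \left(-14 + 0\right) = 9 \left(-14\right) = -126$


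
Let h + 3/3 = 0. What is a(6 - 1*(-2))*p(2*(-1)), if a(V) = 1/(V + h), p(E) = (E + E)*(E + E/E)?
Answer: 4/7 ≈ 0.57143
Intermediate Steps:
h = -1 (h = -1 + 0 = -1)
p(E) = 2*E*(1 + E) (p(E) = (2*E)*(E + 1) = (2*E)*(1 + E) = 2*E*(1 + E))
a(V) = 1/(-1 + V) (a(V) = 1/(V - 1) = 1/(-1 + V))
a(6 - 1*(-2))*p(2*(-1)) = (2*(2*(-1))*(1 + 2*(-1)))/(-1 + (6 - 1*(-2))) = (2*(-2)*(1 - 2))/(-1 + (6 + 2)) = (2*(-2)*(-1))/(-1 + 8) = 4/7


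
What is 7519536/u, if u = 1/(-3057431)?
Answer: -22990462472016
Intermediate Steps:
u = -1/3057431 ≈ -3.2707e-7
7519536/u = 7519536/(-1/3057431) = 7519536*(-3057431) = -22990462472016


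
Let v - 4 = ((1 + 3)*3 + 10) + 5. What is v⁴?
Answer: 923521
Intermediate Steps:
v = 31 (v = 4 + (((1 + 3)*3 + 10) + 5) = 4 + ((4*3 + 10) + 5) = 4 + ((12 + 10) + 5) = 4 + (22 + 5) = 4 + 27 = 31)
v⁴ = 31⁴ = 923521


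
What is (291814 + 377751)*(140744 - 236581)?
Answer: -64169100905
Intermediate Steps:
(291814 + 377751)*(140744 - 236581) = 669565*(-95837) = -64169100905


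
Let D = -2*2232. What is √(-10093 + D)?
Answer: I*√14557 ≈ 120.65*I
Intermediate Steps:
D = -4464
√(-10093 + D) = √(-10093 - 4464) = √(-14557) = I*√14557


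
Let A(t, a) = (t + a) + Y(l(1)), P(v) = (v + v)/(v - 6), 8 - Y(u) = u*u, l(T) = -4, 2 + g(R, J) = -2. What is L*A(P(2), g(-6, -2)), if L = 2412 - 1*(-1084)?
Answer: -45448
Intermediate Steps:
g(R, J) = -4 (g(R, J) = -2 - 2 = -4)
Y(u) = 8 - u**2 (Y(u) = 8 - u*u = 8 - u**2)
P(v) = 2*v/(-6 + v) (P(v) = (2*v)/(-6 + v) = 2*v/(-6 + v))
L = 3496 (L = 2412 + 1084 = 3496)
A(t, a) = -8 + a + t (A(t, a) = (t + a) + (8 - 1*(-4)**2) = (a + t) + (8 - 1*16) = (a + t) + (8 - 16) = (a + t) - 8 = -8 + a + t)
L*A(P(2), g(-6, -2)) = 3496*(-8 - 4 + 2*2/(-6 + 2)) = 3496*(-8 - 4 + 2*2/(-4)) = 3496*(-8 - 4 + 2*2*(-1/4)) = 3496*(-8 - 4 - 1) = 3496*(-13) = -45448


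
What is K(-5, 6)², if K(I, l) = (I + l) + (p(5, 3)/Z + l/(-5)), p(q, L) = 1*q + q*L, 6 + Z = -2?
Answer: 729/100 ≈ 7.2900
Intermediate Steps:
Z = -8 (Z = -6 - 2 = -8)
p(q, L) = q + L*q
K(I, l) = -5/2 + I + 4*l/5 (K(I, l) = (I + l) + ((5*(1 + 3))/(-8) + l/(-5)) = (I + l) + ((5*4)*(-⅛) + l*(-⅕)) = (I + l) + (20*(-⅛) - l/5) = (I + l) + (-5/2 - l/5) = -5/2 + I + 4*l/5)
K(-5, 6)² = (-5/2 - 5 + (⅘)*6)² = (-5/2 - 5 + 24/5)² = (-27/10)² = 729/100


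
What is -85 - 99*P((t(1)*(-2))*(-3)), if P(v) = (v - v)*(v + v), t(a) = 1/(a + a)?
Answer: -85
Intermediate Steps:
t(a) = 1/(2*a)
P(v) = 0 (P(v) = 0*(2*v) = 0)
-85 - 99*P((t(1)*(-2))*(-3)) = -85 - 99*0 = -85 + 0 = -85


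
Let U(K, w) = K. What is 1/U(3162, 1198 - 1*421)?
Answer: 1/3162 ≈ 0.00031626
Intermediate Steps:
1/U(3162, 1198 - 1*421) = 1/3162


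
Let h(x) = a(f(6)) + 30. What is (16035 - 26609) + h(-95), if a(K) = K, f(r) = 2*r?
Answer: -10532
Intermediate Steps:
h(x) = 42 (h(x) = 2*6 + 30 = 12 + 30 = 42)
(16035 - 26609) + h(-95) = (16035 - 26609) + 42 = -10574 + 42 = -10532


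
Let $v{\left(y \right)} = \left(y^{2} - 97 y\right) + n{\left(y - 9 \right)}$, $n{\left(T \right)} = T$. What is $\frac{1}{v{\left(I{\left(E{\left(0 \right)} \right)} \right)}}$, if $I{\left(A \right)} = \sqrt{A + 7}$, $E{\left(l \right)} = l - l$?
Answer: $\frac{1}{32254} - \frac{24 \sqrt{7}}{16127} \approx -0.0039064$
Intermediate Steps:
$E{\left(l \right)} = 0$
$I{\left(A \right)} = \sqrt{7 + A}$
$v{\left(y \right)} = -9 + y^{2} - 96 y$ ($v{\left(y \right)} = \left(y^{2} - 97 y\right) + \left(y - 9\right) = \left(y^{2} - 97 y\right) + \left(-9 + y\right) = -9 + y^{2} - 96 y$)
$\frac{1}{v{\left(I{\left(E{\left(0 \right)} \right)} \right)}} = \frac{1}{-9 + \left(\sqrt{7 + 0}\right)^{2} - 96 \sqrt{7 + 0}} = \frac{1}{-9 + \left(\sqrt{7}\right)^{2} - 96 \sqrt{7}} = \frac{1}{-9 + 7 - 96 \sqrt{7}} = \frac{1}{-2 - 96 \sqrt{7}}$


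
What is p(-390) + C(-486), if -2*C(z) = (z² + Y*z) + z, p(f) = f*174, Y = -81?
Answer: -205398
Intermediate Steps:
p(f) = 174*f
C(z) = 40*z - z²/2 (C(z) = -((z² - 81*z) + z)/2 = -(z² - 80*z)/2 = 40*z - z²/2)
p(-390) + C(-486) = 174*(-390) + (½)*(-486)*(80 - 1*(-486)) = -67860 + (½)*(-486)*(80 + 486) = -67860 + (½)*(-486)*566 = -67860 - 137538 = -205398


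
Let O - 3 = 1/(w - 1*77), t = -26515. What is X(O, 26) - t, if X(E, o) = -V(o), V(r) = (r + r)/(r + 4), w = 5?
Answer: 397699/15 ≈ 26513.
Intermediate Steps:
V(r) = 2*r/(4 + r) (V(r) = (2*r)/(4 + r) = 2*r/(4 + r))
O = 215/72 (O = 3 + 1/(5 - 1*77) = 3 + 1/(5 - 77) = 3 + 1/(-72) = 3 - 1/72 = 215/72 ≈ 2.9861)
X(E, o) = -2*o/(4 + o)
X(O, 26) - t = -2*26/(4 + 26) - 1*(-26515) = -2*26/30 + 26515 = -2*26*1/30 + 26515 = -26/15 + 26515 = 397699/15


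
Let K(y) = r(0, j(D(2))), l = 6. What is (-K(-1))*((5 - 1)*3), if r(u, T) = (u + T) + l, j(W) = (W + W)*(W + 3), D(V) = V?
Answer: -312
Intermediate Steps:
j(W) = 2*W*(3 + W) (j(W) = (2*W)*(3 + W) = 2*W*(3 + W))
r(u, T) = 6 + T + u (r(u, T) = (u + T) + 6 = (T + u) + 6 = 6 + T + u)
K(y) = 26 (K(y) = 6 + 2*2*(3 + 2) + 0 = 6 + 2*2*5 + 0 = 6 + 20 + 0 = 26)
(-K(-1))*((5 - 1)*3) = (-1*26)*((5 - 1)*3) = -104*3 = -26*12 = -312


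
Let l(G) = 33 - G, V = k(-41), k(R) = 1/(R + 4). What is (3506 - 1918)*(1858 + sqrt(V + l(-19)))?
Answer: 2950504 + 1588*sqrt(71151)/37 ≈ 2.9620e+6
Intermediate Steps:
k(R) = 1/(4 + R)
V = -1/37 (V = 1/(4 - 41) = 1/(-37) = -1/37 ≈ -0.027027)
(3506 - 1918)*(1858 + sqrt(V + l(-19))) = (3506 - 1918)*(1858 + sqrt(-1/37 + (33 - 1*(-19)))) = 1588*(1858 + sqrt(-1/37 + (33 + 19))) = 1588*(1858 + sqrt(-1/37 + 52)) = 1588*(1858 + sqrt(1923/37)) = 1588*(1858 + sqrt(71151)/37) = 2950504 + 1588*sqrt(71151)/37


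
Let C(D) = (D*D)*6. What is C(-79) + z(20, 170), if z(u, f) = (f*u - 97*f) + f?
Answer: 24526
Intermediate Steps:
z(u, f) = -96*f + f*u (z(u, f) = (-97*f + f*u) + f = -96*f + f*u)
C(D) = 6*D² (C(D) = D²*6 = 6*D²)
C(-79) + z(20, 170) = 6*(-79)² + 170*(-96 + 20) = 6*6241 + 170*(-76) = 37446 - 12920 = 24526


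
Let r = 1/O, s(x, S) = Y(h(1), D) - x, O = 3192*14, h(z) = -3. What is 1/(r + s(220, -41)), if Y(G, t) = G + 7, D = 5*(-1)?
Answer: -44688/9652607 ≈ -0.0046296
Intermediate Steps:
D = -5
Y(G, t) = 7 + G
O = 44688
s(x, S) = 4 - x (s(x, S) = (7 - 3) - x = 4 - x)
r = 1/44688 ≈ 2.2377e-5
1/(r + s(220, -41)) = 1/(1/44688 + (4 - 1*220)) = 1/(1/44688 + (4 - 220)) = 1/(1/44688 - 216) = 1/(-9652607/44688) = -44688/9652607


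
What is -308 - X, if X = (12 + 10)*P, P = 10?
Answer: -528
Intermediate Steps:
X = 220 (X = (12 + 10)*10 = 22*10 = 220)
-308 - X = -308 - 1*220 = -308 - 220 = -528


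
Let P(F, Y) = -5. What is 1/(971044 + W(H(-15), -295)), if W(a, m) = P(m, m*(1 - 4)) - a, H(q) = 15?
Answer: 1/971024 ≈ 1.0298e-6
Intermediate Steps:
W(a, m) = -5 - a
1/(971044 + W(H(-15), -295)) = 1/(971044 + (-5 - 1*15)) = 1/(971044 + (-5 - 15)) = 1/(971044 - 20) = 1/971024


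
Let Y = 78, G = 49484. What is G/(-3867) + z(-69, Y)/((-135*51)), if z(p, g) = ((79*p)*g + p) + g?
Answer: 16091743/328695 ≈ 48.956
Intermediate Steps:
z(p, g) = g + p + 79*g*p (z(p, g) = (79*g*p + p) + g = (p + 79*g*p) + g = g + p + 79*g*p)
G/(-3867) + z(-69, Y)/((-135*51)) = 49484/(-3867) + (78 - 69 + 79*78*(-69))/((-135*51)) = 49484*(-1/3867) + (78 - 69 - 425178)/(-6885) = -49484/3867 - 425169*(-1/6885) = -49484/3867 + 5249/85 = 16091743/328695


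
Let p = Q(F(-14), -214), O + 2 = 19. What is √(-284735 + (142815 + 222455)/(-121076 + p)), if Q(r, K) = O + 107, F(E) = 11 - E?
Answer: I*√260346405587905/30238 ≈ 533.61*I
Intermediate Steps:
O = 17 (O = -2 + 19 = 17)
Q(r, K) = 124 (Q(r, K) = 17 + 107 = 124)
p = 124
√(-284735 + (142815 + 222455)/(-121076 + p)) = √(-284735 + (142815 + 222455)/(-121076 + 124)) = √(-284735 + 365270/(-120952)) = √(-284735 + 365270*(-1/120952)) = √(-284735 - 182635/60476) = √(-17219816495/60476) = I*√260346405587905/30238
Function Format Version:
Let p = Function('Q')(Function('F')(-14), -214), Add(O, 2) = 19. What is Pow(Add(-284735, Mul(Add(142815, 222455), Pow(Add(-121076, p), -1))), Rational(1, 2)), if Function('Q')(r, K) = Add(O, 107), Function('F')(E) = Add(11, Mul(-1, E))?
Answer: Mul(Rational(1, 30238), I, Pow(260346405587905, Rational(1, 2))) ≈ Mul(533.61, I)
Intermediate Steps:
O = 17 (O = Add(-2, 19) = 17)
Function('Q')(r, K) = 124 (Function('Q')(r, K) = Add(17, 107) = 124)
p = 124
Pow(Add(-284735, Mul(Add(142815, 222455), Pow(Add(-121076, p), -1))), Rational(1, 2)) = Pow(Add(-284735, Mul(Add(142815, 222455), Pow(Add(-121076, 124), -1))), Rational(1, 2)) = Pow(Add(-284735, Mul(365270, Pow(-120952, -1))), Rational(1, 2)) = Pow(Add(-284735, Mul(365270, Rational(-1, 120952))), Rational(1, 2)) = Pow(Add(-284735, Rational(-182635, 60476)), Rational(1, 2)) = Pow(Rational(-17219816495, 60476), Rational(1, 2)) = Mul(Rational(1, 30238), I, Pow(260346405587905, Rational(1, 2)))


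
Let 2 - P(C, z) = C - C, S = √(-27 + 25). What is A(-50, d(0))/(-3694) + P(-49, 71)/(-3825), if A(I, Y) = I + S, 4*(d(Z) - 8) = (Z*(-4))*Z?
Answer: 91931/7064775 - I*√2/3694 ≈ 0.013013 - 0.00038284*I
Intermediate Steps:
S = I*√2 (S = √(-2) = I*√2 ≈ 1.4142*I)
d(Z) = 8 - Z² (d(Z) = 8 + ((Z*(-4))*Z)/4 = 8 + ((-4*Z)*Z)/4 = 8 + (-4*Z²)/4 = 8 - Z²)
A(I, Y) = I + I*√2
P(C, z) = 2 (P(C, z) = 2 - (C - C) = 2 - 1*0 = 2 + 0 = 2)
A(-50, d(0))/(-3694) + P(-49, 71)/(-3825) = (-50 + I*√2)/(-3694) + 2/(-3825) = (-50 + I*√2)*(-1/3694) + 2*(-1/3825) = (25/1847 - I*√2/3694) - 2/3825 = 91931/7064775 - I*√2/3694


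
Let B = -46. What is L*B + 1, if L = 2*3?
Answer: -275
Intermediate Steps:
L = 6
L*B + 1 = 6*(-46) + 1 = -276 + 1 = -275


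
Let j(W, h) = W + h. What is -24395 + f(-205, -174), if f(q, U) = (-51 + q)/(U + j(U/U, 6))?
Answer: -4073709/167 ≈ -24393.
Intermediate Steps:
f(q, U) = (-51 + q)/(7 + U) (f(q, U) = (-51 + q)/(U + (U/U + 6)) = (-51 + q)/(U + (1 + 6)) = (-51 + q)/(U + 7) = (-51 + q)/(7 + U))
-24395 + f(-205, -174) = -24395 + (-51 - 205)/(7 - 174) = -24395 - 256/(-167) = -24395 - 1/167*(-256) = -24395 + 256/167 = -4073709/167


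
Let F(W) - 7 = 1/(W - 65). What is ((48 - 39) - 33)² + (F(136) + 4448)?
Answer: 357202/71 ≈ 5031.0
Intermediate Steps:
F(W) = 7 + 1/(-65 + W) (F(W) = 7 + 1/(W - 65) = 7 + 1/(-65 + W))
((48 - 39) - 33)² + (F(136) + 4448) = ((48 - 39) - 33)² + ((-454 + 7*136)/(-65 + 136) + 4448) = (9 - 33)² + ((-454 + 952)/71 + 4448) = (-24)² + ((1/71)*498 + 4448) = 576 + (498/71 + 4448) = 576 + 316306/71 = 357202/71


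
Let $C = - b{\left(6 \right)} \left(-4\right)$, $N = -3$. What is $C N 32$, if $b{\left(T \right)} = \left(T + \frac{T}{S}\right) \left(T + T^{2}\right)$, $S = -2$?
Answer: $-48384$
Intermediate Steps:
$b{\left(T \right)} = \frac{T \left(T + T^{2}\right)}{2}$ ($b{\left(T \right)} = \left(T + \frac{T}{-2}\right) \left(T + T^{2}\right) = \left(T + T \left(- \frac{1}{2}\right)\right) \left(T + T^{2}\right) = \left(T - \frac{T}{2}\right) \left(T + T^{2}\right) = \frac{T}{2} \left(T + T^{2}\right) = \frac{T \left(T + T^{2}\right)}{2}$)
$C = 504$ ($C = - \frac{6^{2} \left(1 + 6\right)}{2} \left(-4\right) = - \frac{36 \cdot 7}{2} \left(-4\right) = \left(-1\right) 126 \left(-4\right) = \left(-126\right) \left(-4\right) = 504$)
$C N 32 = 504 \left(-3\right) 32 = \left(-1512\right) 32 = -48384$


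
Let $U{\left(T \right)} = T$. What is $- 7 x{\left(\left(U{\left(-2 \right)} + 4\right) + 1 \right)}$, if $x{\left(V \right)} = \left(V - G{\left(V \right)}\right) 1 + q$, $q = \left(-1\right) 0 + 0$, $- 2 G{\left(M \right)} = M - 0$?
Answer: $- \frac{63}{2} \approx -31.5$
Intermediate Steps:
$G{\left(M \right)} = - \frac{M}{2}$ ($G{\left(M \right)} = - \frac{M - 0}{2} = - \frac{M + 0}{2} = - \frac{M}{2}$)
$q = 0$ ($q = 0 + 0 = 0$)
$x{\left(V \right)} = \frac{3 V}{2}$ ($x{\left(V \right)} = \left(V - - \frac{V}{2}\right) 1 + 0 = \left(V + \frac{V}{2}\right) 1 + 0 = \frac{3 V}{2} \cdot 1 + 0 = \frac{3 V}{2} + 0 = \frac{3 V}{2}$)
$- 7 x{\left(\left(U{\left(-2 \right)} + 4\right) + 1 \right)} = - 7 \frac{3 \left(\left(-2 + 4\right) + 1\right)}{2} = - 7 \frac{3 \left(2 + 1\right)}{2} = - 7 \cdot \frac{3}{2} \cdot 3 = \left(-7\right) \frac{9}{2} = - \frac{63}{2}$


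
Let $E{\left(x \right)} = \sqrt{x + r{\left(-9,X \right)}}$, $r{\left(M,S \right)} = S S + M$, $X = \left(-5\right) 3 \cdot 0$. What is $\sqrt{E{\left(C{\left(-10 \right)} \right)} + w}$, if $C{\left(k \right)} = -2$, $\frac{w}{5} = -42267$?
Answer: $\sqrt{-211335 + i \sqrt{11}} \approx 0.004 + 459.71 i$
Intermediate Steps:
$w = -211335$ ($w = 5 \left(-42267\right) = -211335$)
$X = 0$ ($X = \left(-15\right) 0 = 0$)
$r{\left(M,S \right)} = M + S^{2}$ ($r{\left(M,S \right)} = S^{2} + M = M + S^{2}$)
$E{\left(x \right)} = \sqrt{-9 + x}$ ($E{\left(x \right)} = \sqrt{x - \left(9 - 0^{2}\right)} = \sqrt{x + \left(-9 + 0\right)} = \sqrt{x - 9} = \sqrt{-9 + x}$)
$\sqrt{E{\left(C{\left(-10 \right)} \right)} + w} = \sqrt{\sqrt{-9 - 2} - 211335} = \sqrt{\sqrt{-11} - 211335} = \sqrt{i \sqrt{11} - 211335} = \sqrt{-211335 + i \sqrt{11}}$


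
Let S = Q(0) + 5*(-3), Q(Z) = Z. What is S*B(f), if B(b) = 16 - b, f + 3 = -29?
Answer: -720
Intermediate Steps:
f = -32 (f = -3 - 29 = -32)
S = -15 (S = 0 + 5*(-3) = 0 - 15 = -15)
S*B(f) = -15*(16 - 1*(-32)) = -15*(16 + 32) = -15*48 = -720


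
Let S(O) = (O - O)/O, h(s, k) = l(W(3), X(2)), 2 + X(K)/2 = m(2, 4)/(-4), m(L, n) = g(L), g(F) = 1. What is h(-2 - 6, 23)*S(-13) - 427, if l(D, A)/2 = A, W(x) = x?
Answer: -427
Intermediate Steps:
m(L, n) = 1
X(K) = -9/2 (X(K) = -4 + 2*(1/(-4)) = -4 + 2*(1*(-¼)) = -4 + 2*(-¼) = -4 - ½ = -9/2)
l(D, A) = 2*A
h(s, k) = -9 (h(s, k) = 2*(-9/2) = -9)
S(O) = 0 (S(O) = 0/O = 0)
h(-2 - 6, 23)*S(-13) - 427 = -9*0 - 427 = 0 - 427 = -427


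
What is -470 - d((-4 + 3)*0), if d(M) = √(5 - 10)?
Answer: -470 - I*√5 ≈ -470.0 - 2.2361*I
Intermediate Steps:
d(M) = I*√5 (d(M) = √(-5) = I*√5)
-470 - d((-4 + 3)*0) = -470 - I*√5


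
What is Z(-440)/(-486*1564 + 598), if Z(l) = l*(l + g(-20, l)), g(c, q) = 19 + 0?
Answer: -8420/34523 ≈ -0.24390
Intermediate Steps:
g(c, q) = 19
Z(l) = l*(19 + l) (Z(l) = l*(l + 19) = l*(19 + l))
Z(-440)/(-486*1564 + 598) = (-440*(19 - 440))/(-486*1564 + 598) = (-440*(-421))/(-760104 + 598) = 185240/(-759506) = 185240*(-1/759506) = -8420/34523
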